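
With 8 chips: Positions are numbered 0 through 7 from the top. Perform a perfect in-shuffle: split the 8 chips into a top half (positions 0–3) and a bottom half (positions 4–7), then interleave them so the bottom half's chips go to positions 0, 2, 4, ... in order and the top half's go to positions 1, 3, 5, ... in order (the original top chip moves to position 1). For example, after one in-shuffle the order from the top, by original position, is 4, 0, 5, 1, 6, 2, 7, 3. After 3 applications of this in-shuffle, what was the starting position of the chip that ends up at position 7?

Work backwards from position 7, undoing one in-shuffle at a time:
7 ← 3 ← 1 ← 0
So the chip now at position 7 started at position 0.

0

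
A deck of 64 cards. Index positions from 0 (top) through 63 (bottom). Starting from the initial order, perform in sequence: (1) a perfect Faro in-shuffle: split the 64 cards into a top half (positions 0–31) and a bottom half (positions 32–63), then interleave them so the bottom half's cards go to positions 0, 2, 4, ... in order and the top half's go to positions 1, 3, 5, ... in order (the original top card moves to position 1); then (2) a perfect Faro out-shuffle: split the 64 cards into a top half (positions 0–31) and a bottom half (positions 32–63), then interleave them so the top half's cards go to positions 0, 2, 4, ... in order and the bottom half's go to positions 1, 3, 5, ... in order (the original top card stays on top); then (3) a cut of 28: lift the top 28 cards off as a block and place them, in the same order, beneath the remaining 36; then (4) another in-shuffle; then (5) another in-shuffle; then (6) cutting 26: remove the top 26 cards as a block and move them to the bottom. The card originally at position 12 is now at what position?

Track the card from position 12 forward through each operation:
  after op 1 (in-shuffle): 12 → 25
  after op 2 (out-shuffle): 25 → 50
  after op 3 (cut 28): 50 → 22
  after op 4 (in-shuffle): 22 → 45
  after op 5 (in-shuffle): 45 → 26
  after op 6 (cut 26): 26 → 0

0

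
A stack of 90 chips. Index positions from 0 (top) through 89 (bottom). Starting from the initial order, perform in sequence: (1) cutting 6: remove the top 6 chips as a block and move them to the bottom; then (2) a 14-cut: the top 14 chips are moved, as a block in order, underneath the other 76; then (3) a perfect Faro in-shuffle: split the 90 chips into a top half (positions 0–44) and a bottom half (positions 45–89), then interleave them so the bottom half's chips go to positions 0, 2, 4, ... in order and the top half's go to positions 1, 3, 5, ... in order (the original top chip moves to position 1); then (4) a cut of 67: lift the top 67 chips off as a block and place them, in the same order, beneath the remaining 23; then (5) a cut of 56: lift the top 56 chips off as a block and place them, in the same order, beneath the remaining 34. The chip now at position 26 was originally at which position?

Undo the operations in reverse order, starting from position 26:
  undo op 5 (cut 56): 26 ← 82
  undo op 4 (cut 67): 82 ← 59
  undo op 3 (in-shuffle, from top half): 59 ← 29
  undo op 2 (cut 14): 29 ← 43
  undo op 1 (cut 6): 43 ← 49
So the chip at position 26 came from original position 49.

49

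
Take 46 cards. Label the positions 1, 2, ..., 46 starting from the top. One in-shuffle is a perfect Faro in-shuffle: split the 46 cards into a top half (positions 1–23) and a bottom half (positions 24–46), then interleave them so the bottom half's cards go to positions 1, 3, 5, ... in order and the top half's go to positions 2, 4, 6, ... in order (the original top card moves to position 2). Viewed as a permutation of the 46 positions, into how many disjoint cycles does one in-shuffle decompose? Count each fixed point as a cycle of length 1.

2

Trace each unvisited position around until it returns:
(1 2 4 8 16 32 ... len 23) (5 10 20 40 33 19 ... len 23)
2 cycles in total.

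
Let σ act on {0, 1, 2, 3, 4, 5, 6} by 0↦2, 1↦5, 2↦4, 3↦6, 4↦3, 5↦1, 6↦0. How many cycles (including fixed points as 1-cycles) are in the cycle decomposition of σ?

Cycle decomposition: (0 2 4 3 6) (1 5).
2 cycles.

2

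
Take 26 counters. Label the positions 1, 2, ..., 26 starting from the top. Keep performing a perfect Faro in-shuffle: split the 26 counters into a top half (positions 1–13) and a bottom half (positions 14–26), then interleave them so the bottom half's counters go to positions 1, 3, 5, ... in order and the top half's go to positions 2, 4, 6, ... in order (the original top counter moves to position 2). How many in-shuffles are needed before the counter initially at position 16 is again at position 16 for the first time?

Follow position 16 under repeated in-shuffles:
16 → 5 → 10 → 20 → 13 → 26 → 25 → 23 → 19 → 11 → 22 → 17 → 7 → 14 → 1 → 2 → 4 → 8 → 16
It first returns after 18 in-shuffles.

18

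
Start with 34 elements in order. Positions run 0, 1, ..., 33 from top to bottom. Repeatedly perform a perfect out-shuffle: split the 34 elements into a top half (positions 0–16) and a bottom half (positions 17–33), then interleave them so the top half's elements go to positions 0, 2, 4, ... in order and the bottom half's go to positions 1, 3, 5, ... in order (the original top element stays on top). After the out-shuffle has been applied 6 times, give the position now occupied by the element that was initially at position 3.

Track the element's position through each out-shuffle:
3 → 6 → 12 → 24 → 15 → 30 → 27

27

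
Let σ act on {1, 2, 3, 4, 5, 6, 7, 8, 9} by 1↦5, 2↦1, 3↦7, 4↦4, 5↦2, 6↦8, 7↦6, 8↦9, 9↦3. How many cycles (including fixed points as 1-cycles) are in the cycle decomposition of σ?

3

Cycle decomposition: (1 5 2) (3 7 6 8 9) (4).
3 cycles.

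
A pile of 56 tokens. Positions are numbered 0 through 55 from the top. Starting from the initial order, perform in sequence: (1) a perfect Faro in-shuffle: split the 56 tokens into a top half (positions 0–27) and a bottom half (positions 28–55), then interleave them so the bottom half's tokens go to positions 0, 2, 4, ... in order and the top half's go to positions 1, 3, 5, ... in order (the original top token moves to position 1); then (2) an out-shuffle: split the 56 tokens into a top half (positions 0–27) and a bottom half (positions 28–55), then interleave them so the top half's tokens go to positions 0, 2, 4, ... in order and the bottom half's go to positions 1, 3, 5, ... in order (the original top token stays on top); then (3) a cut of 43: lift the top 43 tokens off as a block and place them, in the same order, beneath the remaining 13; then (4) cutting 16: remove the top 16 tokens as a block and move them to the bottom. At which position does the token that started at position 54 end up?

Track the token from position 54 forward through each operation:
  after op 1 (in-shuffle): 54 → 52
  after op 2 (out-shuffle): 52 → 49
  after op 3 (cut 43): 49 → 6
  after op 4 (cut 16): 6 → 46

46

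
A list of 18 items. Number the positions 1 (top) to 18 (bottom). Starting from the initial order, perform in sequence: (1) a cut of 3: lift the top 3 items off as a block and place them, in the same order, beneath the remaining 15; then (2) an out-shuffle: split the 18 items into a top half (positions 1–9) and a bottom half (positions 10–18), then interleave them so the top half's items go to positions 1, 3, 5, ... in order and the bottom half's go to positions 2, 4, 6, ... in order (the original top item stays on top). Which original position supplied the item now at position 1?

4

Undo the operations in reverse order, starting from position 1:
  undo op 2 (out-shuffle, from top half): 1 ← 1
  undo op 1 (cut 3): 1 ← 4
So the item at position 1 came from original position 4.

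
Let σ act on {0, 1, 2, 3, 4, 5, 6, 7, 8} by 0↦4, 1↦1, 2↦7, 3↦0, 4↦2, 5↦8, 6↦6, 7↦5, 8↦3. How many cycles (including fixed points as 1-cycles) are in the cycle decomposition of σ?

3

Cycle decomposition: (0 4 2 7 5 8 3) (1) (6).
3 cycles.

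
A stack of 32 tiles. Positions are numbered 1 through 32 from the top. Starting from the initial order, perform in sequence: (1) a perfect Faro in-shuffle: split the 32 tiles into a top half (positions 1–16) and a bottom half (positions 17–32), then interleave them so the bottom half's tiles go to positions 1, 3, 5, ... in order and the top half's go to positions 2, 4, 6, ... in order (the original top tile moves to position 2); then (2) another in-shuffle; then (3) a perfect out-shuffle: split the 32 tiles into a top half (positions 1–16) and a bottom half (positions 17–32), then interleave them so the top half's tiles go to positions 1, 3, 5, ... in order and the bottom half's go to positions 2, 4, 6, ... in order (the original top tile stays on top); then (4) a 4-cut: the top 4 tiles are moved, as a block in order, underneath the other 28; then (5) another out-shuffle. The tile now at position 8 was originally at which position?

Undo the operations in reverse order, starting from position 8:
  undo op 5 (out-shuffle, from bottom half): 8 ← 20
  undo op 4 (cut 4): 20 ← 24
  undo op 3 (out-shuffle, from bottom half): 24 ← 28
  undo op 2 (in-shuffle, from top half): 28 ← 14
  undo op 1 (in-shuffle, from top half): 14 ← 7
So the tile at position 8 came from original position 7.

7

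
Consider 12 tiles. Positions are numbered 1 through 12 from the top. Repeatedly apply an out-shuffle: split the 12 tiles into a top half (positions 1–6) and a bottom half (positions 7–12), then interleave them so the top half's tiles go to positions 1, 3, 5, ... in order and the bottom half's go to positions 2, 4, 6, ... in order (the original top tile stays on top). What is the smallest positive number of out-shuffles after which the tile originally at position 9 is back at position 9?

Follow position 9 under repeated out-shuffles:
9 → 6 → 11 → 10 → 8 → 4 → 7 → 2 → 3 → 5 → 9
It first returns after 10 out-shuffles.

10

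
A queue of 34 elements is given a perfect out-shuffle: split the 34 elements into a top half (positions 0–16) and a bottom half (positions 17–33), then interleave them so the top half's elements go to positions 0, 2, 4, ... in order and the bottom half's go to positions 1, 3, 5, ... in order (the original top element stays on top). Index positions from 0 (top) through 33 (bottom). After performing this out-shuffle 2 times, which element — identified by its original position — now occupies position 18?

Work backwards from position 18, undoing one out-shuffle at a time:
18 ← 9 ← 21
So the element now at position 18 started at position 21.

21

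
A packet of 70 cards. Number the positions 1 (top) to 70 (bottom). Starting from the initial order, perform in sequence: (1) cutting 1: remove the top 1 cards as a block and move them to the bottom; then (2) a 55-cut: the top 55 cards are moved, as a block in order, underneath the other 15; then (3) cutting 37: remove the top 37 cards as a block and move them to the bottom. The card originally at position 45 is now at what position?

Track the card from position 45 forward through each operation:
  after op 1 (cut 1): 45 → 44
  after op 2 (cut 55): 44 → 59
  after op 3 (cut 37): 59 → 22

22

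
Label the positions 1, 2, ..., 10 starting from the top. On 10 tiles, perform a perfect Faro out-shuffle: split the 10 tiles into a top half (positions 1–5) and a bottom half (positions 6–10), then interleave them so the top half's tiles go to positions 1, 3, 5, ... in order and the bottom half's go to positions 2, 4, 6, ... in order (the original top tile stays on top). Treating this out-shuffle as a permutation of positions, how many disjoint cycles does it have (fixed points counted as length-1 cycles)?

Trace each unvisited position around until it returns:
(1) (2 3 5 9 8 6) (4 7) (10)
4 cycles in total.

4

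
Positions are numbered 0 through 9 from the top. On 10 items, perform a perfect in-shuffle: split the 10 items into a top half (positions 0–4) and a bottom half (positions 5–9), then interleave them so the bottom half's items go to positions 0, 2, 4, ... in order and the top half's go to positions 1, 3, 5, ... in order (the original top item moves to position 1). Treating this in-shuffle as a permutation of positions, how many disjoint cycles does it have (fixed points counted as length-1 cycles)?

1

Trace each unvisited position around until it returns:
(0 1 3 7 4 9 8 6 2 5)
1 cycle in total.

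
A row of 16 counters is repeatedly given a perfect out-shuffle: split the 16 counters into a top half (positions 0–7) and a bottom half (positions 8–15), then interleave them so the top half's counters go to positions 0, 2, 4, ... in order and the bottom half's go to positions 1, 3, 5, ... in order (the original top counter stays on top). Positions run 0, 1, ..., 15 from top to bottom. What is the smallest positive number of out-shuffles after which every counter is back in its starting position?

The out-shuffle permutes the 16 positions with cycle lengths [1, 1, 2, 4, 4, 4].
Every counter is home exactly when every cycle has completed a whole number of laps, i.e. after lcm(1, 2, 4) = 4 out-shuffles.

4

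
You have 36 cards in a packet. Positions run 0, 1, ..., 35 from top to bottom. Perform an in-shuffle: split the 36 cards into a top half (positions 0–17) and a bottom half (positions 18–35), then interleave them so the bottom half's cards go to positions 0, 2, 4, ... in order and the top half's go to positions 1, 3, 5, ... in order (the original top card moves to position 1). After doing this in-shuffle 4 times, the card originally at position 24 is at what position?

Track the card's position through each in-shuffle:
24 → 12 → 25 → 14 → 29

29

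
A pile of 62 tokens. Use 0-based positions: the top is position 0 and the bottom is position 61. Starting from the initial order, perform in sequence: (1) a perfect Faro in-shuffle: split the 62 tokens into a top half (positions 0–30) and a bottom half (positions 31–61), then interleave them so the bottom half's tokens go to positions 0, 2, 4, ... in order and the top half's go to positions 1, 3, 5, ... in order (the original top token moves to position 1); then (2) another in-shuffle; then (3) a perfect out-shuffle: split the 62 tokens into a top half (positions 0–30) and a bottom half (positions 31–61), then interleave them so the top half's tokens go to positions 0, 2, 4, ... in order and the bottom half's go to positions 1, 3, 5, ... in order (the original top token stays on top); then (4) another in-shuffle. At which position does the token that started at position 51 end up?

Track the token from position 51 forward through each operation:
  after op 1 (in-shuffle): 51 → 40
  after op 2 (in-shuffle): 40 → 18
  after op 3 (out-shuffle): 18 → 36
  after op 4 (in-shuffle): 36 → 10

10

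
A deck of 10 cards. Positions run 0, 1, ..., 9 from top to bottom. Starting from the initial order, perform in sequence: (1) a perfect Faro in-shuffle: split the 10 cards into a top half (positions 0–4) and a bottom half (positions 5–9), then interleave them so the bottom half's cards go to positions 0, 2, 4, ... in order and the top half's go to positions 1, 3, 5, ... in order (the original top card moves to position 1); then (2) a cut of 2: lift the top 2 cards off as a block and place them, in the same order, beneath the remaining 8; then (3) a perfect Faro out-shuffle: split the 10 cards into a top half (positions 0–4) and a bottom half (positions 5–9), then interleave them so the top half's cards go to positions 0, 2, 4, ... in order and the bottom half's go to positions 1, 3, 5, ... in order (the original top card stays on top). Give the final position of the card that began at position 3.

Track the card from position 3 forward through each operation:
  after op 1 (in-shuffle): 3 → 7
  after op 2 (cut 2): 7 → 5
  after op 3 (out-shuffle): 5 → 1

1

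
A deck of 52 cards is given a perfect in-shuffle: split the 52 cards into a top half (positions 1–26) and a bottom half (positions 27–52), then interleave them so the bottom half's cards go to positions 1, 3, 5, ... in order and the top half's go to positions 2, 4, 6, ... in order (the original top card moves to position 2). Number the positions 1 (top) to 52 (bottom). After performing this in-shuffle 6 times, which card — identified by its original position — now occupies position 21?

Work backwards from position 21, undoing one in-shuffle at a time:
21 ← 37 ← 45 ← 49 ← 51 ← 52 ← 26
So the card now at position 21 started at position 26.

26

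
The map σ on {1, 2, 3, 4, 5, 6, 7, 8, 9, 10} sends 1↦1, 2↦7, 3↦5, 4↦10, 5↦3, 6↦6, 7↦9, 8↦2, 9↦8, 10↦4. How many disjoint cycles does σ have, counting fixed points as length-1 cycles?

Cycle decomposition: (1) (2 7 9 8) (3 5) (4 10) (6).
5 cycles.

5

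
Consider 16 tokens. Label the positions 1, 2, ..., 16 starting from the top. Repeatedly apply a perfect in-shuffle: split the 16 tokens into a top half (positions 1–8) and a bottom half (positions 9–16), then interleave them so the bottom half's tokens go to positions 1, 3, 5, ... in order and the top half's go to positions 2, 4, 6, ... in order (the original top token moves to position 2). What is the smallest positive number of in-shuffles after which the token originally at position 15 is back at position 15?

8

Follow position 15 under repeated in-shuffles:
15 → 13 → 9 → 1 → 2 → 4 → 8 → 16 → 15
It first returns after 8 in-shuffles.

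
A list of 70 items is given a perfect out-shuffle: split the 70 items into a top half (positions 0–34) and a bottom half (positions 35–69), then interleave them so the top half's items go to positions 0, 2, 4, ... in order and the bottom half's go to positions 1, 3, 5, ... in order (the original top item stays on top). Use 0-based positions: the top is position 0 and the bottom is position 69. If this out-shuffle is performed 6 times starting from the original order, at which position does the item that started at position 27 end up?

Track the item's position through each out-shuffle:
27 → 54 → 39 → 9 → 18 → 36 → 3

3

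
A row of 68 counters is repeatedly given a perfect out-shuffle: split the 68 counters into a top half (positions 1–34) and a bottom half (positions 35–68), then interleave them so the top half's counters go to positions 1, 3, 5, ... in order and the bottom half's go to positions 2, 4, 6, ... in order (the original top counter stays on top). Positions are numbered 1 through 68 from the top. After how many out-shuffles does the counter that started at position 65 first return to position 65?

66

Follow position 65 under repeated out-shuffles:
65 → 62 → 56 → 44 → 20 → 39 → 10 → 19 → ... → 65 (length 66)
It first returns after 66 out-shuffles.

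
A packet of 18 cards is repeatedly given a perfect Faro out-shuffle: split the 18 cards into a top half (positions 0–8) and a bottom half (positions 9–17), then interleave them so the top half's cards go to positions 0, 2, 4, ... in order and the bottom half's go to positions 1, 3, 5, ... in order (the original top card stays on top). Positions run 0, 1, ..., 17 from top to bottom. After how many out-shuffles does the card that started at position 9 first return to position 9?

8

Follow position 9 under repeated out-shuffles:
9 → 1 → 2 → 4 → 8 → 16 → 15 → 13 → 9
It first returns after 8 out-shuffles.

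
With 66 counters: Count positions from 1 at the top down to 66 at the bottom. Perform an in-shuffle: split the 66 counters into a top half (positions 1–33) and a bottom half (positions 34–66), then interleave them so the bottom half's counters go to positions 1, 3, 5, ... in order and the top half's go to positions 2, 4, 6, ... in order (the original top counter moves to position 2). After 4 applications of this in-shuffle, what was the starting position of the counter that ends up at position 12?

Work backwards from position 12, undoing one in-shuffle at a time:
12 ← 6 ← 3 ← 35 ← 51
So the counter now at position 12 started at position 51.

51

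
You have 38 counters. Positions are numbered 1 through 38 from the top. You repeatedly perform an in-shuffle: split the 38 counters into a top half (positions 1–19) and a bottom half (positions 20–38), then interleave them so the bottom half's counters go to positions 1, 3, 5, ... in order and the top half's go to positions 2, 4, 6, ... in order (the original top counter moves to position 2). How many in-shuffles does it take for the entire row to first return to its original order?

12

The in-shuffle permutes the 38 positions with cycle lengths [2, 12, 12, 12].
Every counter is home exactly when every cycle has completed a whole number of laps, i.e. after lcm(2, 12) = 12 in-shuffles.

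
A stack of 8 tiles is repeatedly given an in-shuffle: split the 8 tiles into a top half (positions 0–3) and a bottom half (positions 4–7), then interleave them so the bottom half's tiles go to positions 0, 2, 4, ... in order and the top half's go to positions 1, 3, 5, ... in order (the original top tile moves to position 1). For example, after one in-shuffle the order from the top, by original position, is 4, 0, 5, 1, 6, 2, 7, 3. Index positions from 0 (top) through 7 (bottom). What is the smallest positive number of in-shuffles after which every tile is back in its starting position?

6

The in-shuffle permutes the 8 positions with cycle lengths [2, 6].
Every tile is home exactly when every cycle has completed a whole number of laps, i.e. after lcm(2, 6) = 6 in-shuffles.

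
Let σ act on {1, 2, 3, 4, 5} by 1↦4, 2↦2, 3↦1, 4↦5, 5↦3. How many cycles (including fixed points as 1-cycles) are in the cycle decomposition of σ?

Cycle decomposition: (1 4 5 3) (2).
2 cycles.

2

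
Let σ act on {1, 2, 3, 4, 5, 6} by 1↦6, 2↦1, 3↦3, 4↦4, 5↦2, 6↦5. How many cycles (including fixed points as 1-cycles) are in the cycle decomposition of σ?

Cycle decomposition: (1 6 5 2) (3) (4).
3 cycles.

3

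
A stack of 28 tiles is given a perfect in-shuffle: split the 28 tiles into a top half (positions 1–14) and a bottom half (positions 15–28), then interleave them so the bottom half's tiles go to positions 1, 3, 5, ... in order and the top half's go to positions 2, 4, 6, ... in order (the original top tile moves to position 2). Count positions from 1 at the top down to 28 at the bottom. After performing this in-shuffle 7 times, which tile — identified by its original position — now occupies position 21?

9

Work backwards from position 21, undoing one in-shuffle at a time:
21 ← 25 ← 27 ← 28 ← 14 ← 7 ← 18 ← 9
So the tile now at position 21 started at position 9.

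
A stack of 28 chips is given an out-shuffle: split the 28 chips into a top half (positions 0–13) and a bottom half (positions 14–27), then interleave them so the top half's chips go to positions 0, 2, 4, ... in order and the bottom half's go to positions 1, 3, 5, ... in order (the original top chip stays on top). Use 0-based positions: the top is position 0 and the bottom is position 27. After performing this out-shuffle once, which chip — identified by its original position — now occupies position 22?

Work backwards from position 22, undoing one out-shuffle at a time:
22 ← 11
So the chip now at position 22 started at position 11.

11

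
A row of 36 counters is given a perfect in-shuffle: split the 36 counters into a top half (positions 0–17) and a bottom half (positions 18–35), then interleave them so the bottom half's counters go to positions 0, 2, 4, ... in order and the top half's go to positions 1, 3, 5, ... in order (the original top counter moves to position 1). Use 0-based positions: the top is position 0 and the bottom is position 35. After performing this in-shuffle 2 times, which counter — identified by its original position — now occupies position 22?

Work backwards from position 22, undoing one in-shuffle at a time:
22 ← 29 ← 14
So the counter now at position 22 started at position 14.

14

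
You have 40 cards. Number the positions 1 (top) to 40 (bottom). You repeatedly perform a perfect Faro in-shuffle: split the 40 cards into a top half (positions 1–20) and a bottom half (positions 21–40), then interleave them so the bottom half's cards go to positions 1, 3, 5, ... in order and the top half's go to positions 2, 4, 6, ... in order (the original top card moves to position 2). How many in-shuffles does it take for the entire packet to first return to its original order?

20

The in-shuffle permutes the 40 positions with cycle lengths [20, 20].
Every card is home exactly when every cycle has completed a whole number of laps, i.e. after lcm(20) = 20 in-shuffles.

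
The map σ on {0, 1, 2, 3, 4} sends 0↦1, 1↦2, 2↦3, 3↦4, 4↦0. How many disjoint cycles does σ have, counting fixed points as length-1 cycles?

Cycle decomposition: (0 1 2 3 4).
1 cycle.

1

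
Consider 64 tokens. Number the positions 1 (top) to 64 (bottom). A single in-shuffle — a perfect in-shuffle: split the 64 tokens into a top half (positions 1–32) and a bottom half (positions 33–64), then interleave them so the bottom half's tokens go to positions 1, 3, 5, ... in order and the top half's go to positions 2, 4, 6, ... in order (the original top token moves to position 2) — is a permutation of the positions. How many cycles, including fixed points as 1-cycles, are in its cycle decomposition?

Trace each unvisited position around until it returns:
(1 2 4 8 16 32 ... len 12) (3 6 12 24 48 31 ... len 12) (5 10 20 40 15 30 ... len 12) (7 14 28 56 47 29 ... len 12) (11 22 44 23 46 27 ... len 12) (13 26 52 39)
6 cycles in total.

6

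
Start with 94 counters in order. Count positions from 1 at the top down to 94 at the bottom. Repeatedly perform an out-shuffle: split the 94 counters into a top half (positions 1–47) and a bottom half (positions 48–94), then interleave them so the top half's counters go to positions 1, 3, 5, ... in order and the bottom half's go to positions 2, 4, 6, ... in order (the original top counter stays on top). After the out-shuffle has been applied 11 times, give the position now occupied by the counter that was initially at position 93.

Track the counter's position through each out-shuffle:
93 → 92 → 90 → 86 → 78 → 62 → 30 → 59 → 24 → 47 → 93 → 92

92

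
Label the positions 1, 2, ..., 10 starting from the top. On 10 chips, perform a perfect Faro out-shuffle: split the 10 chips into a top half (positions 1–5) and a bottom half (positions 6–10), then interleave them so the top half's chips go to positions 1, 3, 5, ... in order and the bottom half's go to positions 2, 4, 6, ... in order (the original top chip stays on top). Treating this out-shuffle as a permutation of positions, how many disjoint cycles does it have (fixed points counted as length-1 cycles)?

4

Trace each unvisited position around until it returns:
(1) (2 3 5 9 8 6) (4 7) (10)
4 cycles in total.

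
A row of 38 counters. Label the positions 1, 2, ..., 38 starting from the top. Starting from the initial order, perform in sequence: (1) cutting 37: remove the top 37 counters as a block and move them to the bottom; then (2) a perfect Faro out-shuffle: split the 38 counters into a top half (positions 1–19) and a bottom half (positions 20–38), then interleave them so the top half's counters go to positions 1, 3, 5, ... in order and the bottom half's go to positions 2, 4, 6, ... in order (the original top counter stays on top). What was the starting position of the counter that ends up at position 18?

27

Undo the operations in reverse order, starting from position 18:
  undo op 2 (out-shuffle, from bottom half): 18 ← 28
  undo op 1 (cut 37): 28 ← 27
So the counter at position 18 came from original position 27.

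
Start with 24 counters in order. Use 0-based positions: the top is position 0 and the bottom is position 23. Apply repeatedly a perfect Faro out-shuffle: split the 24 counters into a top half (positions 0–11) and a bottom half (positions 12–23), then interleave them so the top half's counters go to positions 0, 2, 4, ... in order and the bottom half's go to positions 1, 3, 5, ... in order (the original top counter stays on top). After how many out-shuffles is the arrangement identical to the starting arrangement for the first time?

The out-shuffle permutes the 24 positions with cycle lengths [1, 1, 11, 11].
Every counter is home exactly when every cycle has completed a whole number of laps, i.e. after lcm(1, 11) = 11 out-shuffles.

11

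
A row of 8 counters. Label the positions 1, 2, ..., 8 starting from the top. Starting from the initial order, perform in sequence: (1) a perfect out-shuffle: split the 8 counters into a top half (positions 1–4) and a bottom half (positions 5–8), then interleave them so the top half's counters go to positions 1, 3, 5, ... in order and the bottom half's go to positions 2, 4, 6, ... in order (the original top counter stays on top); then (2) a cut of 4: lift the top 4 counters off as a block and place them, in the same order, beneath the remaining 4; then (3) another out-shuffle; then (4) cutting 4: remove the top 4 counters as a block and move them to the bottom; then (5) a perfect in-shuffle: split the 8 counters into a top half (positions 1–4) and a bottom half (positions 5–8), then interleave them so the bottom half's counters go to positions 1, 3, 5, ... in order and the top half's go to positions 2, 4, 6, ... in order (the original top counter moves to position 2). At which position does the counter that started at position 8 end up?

Track the counter from position 8 forward through each operation:
  after op 1 (out-shuffle): 8 → 8
  after op 2 (cut 4): 8 → 4
  after op 3 (out-shuffle): 4 → 7
  after op 4 (cut 4): 7 → 3
  after op 5 (in-shuffle): 3 → 6

6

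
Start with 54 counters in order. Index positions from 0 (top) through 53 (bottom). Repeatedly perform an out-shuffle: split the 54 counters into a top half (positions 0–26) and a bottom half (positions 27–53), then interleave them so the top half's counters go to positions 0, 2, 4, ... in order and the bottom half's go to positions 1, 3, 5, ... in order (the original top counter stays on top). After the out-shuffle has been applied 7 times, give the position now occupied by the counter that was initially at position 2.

44

Track the counter's position through each out-shuffle:
2 → 4 → 8 → 16 → 32 → 11 → 22 → 44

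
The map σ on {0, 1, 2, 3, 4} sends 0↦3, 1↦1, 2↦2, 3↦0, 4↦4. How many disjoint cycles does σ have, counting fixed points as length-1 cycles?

4

Cycle decomposition: (0 3) (1) (2) (4).
4 cycles.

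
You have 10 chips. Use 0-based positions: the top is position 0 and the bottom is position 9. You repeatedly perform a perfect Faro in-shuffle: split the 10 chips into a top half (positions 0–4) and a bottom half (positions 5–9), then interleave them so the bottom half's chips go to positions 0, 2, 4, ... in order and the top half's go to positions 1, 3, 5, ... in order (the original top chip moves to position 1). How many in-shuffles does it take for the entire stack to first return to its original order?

10

The in-shuffle permutes the 10 positions with cycle lengths [10].
Every chip is home exactly when every cycle has completed a whole number of laps, i.e. after lcm(10) = 10 in-shuffles.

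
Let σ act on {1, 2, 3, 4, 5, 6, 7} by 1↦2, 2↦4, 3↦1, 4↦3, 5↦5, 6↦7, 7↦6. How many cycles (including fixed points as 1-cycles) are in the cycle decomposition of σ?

3

Cycle decomposition: (1 2 4 3) (5) (6 7).
3 cycles.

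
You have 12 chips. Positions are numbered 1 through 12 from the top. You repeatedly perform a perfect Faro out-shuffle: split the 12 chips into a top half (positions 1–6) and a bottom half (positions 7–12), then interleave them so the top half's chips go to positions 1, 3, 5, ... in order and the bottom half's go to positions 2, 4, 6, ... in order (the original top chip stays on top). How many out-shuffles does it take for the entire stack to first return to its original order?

The out-shuffle permutes the 12 positions with cycle lengths [1, 1, 10].
Every chip is home exactly when every cycle has completed a whole number of laps, i.e. after lcm(1, 10) = 10 out-shuffles.

10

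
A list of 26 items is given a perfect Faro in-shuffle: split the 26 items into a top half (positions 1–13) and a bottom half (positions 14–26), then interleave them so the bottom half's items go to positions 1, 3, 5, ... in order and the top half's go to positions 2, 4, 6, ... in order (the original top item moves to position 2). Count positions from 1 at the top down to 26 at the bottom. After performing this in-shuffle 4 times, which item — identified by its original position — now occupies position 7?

Work backwards from position 7, undoing one in-shuffle at a time:
7 ← 17 ← 22 ← 11 ← 19
So the item now at position 7 started at position 19.

19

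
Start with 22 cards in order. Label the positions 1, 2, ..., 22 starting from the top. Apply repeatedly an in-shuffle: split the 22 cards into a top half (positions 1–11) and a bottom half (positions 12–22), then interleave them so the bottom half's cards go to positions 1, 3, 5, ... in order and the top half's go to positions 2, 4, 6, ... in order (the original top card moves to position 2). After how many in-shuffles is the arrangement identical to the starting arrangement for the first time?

11

The in-shuffle permutes the 22 positions with cycle lengths [11, 11].
Every card is home exactly when every cycle has completed a whole number of laps, i.e. after lcm(11) = 11 in-shuffles.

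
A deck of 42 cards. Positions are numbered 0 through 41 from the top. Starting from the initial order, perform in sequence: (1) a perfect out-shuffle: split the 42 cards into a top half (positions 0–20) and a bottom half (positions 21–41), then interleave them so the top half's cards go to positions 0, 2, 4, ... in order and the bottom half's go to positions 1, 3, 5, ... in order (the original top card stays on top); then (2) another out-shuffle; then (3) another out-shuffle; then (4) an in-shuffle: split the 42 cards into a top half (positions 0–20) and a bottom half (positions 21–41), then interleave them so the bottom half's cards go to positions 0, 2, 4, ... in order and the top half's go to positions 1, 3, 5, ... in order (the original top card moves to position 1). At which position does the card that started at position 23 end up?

Track the card from position 23 forward through each operation:
  after op 1 (out-shuffle): 23 → 5
  after op 2 (out-shuffle): 5 → 10
  after op 3 (out-shuffle): 10 → 20
  after op 4 (in-shuffle): 20 → 41

41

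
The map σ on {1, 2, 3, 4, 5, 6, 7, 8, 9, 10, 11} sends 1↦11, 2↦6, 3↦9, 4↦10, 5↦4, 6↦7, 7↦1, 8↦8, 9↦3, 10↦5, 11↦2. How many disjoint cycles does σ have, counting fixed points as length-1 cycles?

Cycle decomposition: (1 11 2 6 7) (3 9) (4 10 5) (8).
4 cycles.

4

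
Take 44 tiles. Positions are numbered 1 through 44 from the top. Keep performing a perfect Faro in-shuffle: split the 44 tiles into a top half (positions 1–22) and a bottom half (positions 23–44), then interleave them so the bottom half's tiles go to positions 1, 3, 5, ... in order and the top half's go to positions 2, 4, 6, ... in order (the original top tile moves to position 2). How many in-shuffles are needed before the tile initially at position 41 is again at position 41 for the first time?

Follow position 41 under repeated in-shuffles:
41 → 37 → 29 → 13 → 26 → 7 → 14 → 28 → 11 → 22 → 44 → 43 → 41
It first returns after 12 in-shuffles.

12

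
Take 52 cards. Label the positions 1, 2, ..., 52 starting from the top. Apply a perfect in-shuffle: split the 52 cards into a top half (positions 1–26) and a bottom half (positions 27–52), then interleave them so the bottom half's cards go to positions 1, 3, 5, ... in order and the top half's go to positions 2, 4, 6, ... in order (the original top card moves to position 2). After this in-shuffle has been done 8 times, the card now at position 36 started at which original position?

Work backwards from position 36, undoing one in-shuffle at a time:
36 ← 18 ← 9 ← 31 ← 42 ← 21 ← 37 ← 45 ← 49
So the card now at position 36 started at position 49.

49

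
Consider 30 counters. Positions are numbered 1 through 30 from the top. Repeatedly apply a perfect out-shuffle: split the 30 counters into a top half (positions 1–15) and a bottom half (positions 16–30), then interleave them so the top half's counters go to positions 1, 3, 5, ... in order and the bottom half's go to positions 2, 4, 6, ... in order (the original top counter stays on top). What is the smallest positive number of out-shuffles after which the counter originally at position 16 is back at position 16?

Follow position 16 under repeated out-shuffles:
16 → 2 → 3 → 5 → 9 → 17 → 4 → 7 → ... → 16 (length 28)
It first returns after 28 out-shuffles.

28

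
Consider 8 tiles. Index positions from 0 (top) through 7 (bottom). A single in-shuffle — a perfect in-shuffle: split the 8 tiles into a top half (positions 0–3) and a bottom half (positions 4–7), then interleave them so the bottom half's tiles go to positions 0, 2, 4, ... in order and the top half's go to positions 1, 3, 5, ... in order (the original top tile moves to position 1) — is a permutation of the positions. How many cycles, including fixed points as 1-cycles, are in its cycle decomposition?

2

Trace each unvisited position around until it returns:
(0 1 3 7 6 4) (2 5)
2 cycles in total.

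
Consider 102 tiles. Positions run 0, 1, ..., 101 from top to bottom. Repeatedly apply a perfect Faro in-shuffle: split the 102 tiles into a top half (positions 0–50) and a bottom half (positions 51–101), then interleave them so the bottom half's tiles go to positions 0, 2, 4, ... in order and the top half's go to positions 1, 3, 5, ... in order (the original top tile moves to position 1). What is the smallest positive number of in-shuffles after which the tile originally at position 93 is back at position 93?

Follow position 93 under repeated in-shuffles:
93 → 84 → 66 → 30 → 61 → 20 → 41 → 83 → ... → 93 (length 51)
It first returns after 51 in-shuffles.

51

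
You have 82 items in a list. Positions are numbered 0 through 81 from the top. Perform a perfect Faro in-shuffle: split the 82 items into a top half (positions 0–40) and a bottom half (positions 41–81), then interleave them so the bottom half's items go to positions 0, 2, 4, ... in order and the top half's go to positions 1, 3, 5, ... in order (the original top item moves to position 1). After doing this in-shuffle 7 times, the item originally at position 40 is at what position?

18

Track the item's position through each in-shuffle:
40 → 81 → 80 → 78 → 74 → 66 → 50 → 18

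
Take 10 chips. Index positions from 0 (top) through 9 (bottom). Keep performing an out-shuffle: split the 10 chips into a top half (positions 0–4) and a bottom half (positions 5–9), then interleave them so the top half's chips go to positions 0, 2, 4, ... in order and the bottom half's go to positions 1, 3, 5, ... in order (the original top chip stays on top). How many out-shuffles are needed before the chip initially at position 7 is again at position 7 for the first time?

Follow position 7 under repeated out-shuffles:
7 → 5 → 1 → 2 → 4 → 8 → 7
It first returns after 6 out-shuffles.

6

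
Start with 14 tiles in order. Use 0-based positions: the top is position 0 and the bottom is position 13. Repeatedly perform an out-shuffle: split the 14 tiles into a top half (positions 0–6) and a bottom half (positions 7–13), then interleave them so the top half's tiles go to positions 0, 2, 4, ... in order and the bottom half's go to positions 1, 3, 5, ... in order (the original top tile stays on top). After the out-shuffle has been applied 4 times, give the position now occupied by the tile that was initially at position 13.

13

Position 13 is a fixed point of every out-shuffle, so the tile never moves.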